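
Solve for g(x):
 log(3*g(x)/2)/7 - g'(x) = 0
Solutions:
 7*Integral(1/(-log(_y) - log(3) + log(2)), (_y, g(x))) = C1 - x


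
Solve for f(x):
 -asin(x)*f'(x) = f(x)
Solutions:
 f(x) = C1*exp(-Integral(1/asin(x), x))


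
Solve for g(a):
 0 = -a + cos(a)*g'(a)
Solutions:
 g(a) = C1 + Integral(a/cos(a), a)


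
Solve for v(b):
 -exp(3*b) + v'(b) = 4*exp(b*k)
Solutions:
 v(b) = C1 + exp(3*b)/3 + 4*exp(b*k)/k


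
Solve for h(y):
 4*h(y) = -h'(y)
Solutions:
 h(y) = C1*exp(-4*y)


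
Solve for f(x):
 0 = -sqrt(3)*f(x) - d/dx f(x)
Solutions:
 f(x) = C1*exp(-sqrt(3)*x)


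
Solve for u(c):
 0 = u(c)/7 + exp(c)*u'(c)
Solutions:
 u(c) = C1*exp(exp(-c)/7)


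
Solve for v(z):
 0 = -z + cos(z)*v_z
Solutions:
 v(z) = C1 + Integral(z/cos(z), z)


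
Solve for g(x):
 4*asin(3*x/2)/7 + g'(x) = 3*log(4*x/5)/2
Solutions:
 g(x) = C1 + 3*x*log(x)/2 - 4*x*asin(3*x/2)/7 - 3*x*log(5)/2 - 3*x/2 + 3*x*log(2) - 4*sqrt(4 - 9*x^2)/21


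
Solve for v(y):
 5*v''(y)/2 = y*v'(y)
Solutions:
 v(y) = C1 + C2*erfi(sqrt(5)*y/5)


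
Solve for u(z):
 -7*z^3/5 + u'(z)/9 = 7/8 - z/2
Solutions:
 u(z) = C1 + 63*z^4/20 - 9*z^2/4 + 63*z/8


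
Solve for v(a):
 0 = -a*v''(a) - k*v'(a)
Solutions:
 v(a) = C1 + a^(1 - re(k))*(C2*sin(log(a)*Abs(im(k))) + C3*cos(log(a)*im(k)))


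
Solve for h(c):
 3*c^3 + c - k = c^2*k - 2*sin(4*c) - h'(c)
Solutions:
 h(c) = C1 - 3*c^4/4 + c^3*k/3 - c^2/2 + c*k + cos(4*c)/2


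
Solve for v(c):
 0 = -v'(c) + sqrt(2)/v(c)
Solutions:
 v(c) = -sqrt(C1 + 2*sqrt(2)*c)
 v(c) = sqrt(C1 + 2*sqrt(2)*c)


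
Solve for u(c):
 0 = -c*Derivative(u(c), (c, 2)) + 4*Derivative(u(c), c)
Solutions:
 u(c) = C1 + C2*c^5


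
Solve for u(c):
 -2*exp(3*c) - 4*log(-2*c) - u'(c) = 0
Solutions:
 u(c) = C1 - 4*c*log(-c) + 4*c*(1 - log(2)) - 2*exp(3*c)/3


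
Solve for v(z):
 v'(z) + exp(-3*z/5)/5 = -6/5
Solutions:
 v(z) = C1 - 6*z/5 + exp(-3*z/5)/3


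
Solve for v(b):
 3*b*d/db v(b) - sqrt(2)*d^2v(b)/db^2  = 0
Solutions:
 v(b) = C1 + C2*erfi(2^(1/4)*sqrt(3)*b/2)


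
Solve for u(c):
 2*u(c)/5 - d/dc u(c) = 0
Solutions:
 u(c) = C1*exp(2*c/5)


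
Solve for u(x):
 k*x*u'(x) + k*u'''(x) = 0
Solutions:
 u(x) = C1 + Integral(C2*airyai(-x) + C3*airybi(-x), x)


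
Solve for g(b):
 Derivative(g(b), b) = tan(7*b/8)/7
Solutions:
 g(b) = C1 - 8*log(cos(7*b/8))/49


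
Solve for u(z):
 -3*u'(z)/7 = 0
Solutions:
 u(z) = C1


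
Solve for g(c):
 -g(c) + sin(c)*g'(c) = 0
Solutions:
 g(c) = C1*sqrt(cos(c) - 1)/sqrt(cos(c) + 1)


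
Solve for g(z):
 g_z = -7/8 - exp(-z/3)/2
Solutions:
 g(z) = C1 - 7*z/8 + 3*exp(-z/3)/2


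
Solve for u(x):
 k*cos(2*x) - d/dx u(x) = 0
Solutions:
 u(x) = C1 + k*sin(2*x)/2


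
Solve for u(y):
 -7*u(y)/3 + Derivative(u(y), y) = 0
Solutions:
 u(y) = C1*exp(7*y/3)


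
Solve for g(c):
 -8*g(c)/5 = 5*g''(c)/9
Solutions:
 g(c) = C1*sin(6*sqrt(2)*c/5) + C2*cos(6*sqrt(2)*c/5)


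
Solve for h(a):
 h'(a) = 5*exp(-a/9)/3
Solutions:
 h(a) = C1 - 15*exp(-a/9)


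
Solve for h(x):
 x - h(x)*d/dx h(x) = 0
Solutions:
 h(x) = -sqrt(C1 + x^2)
 h(x) = sqrt(C1 + x^2)


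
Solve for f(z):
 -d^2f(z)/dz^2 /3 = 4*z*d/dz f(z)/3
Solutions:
 f(z) = C1 + C2*erf(sqrt(2)*z)


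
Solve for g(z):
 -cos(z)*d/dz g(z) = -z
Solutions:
 g(z) = C1 + Integral(z/cos(z), z)


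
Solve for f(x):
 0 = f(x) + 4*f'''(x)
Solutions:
 f(x) = C3*exp(-2^(1/3)*x/2) + (C1*sin(2^(1/3)*sqrt(3)*x/4) + C2*cos(2^(1/3)*sqrt(3)*x/4))*exp(2^(1/3)*x/4)


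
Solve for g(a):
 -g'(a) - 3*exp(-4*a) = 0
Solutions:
 g(a) = C1 + 3*exp(-4*a)/4


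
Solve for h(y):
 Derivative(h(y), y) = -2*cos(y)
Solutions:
 h(y) = C1 - 2*sin(y)


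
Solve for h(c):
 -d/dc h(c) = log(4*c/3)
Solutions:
 h(c) = C1 - c*log(c) + c*log(3/4) + c


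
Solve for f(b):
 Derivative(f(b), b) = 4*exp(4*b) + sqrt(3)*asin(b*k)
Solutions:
 f(b) = C1 + sqrt(3)*Piecewise((b*asin(b*k) + sqrt(-b^2*k^2 + 1)/k, Ne(k, 0)), (0, True)) + exp(4*b)


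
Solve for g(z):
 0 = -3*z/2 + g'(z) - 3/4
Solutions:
 g(z) = C1 + 3*z^2/4 + 3*z/4


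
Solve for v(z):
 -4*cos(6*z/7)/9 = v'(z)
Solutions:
 v(z) = C1 - 14*sin(6*z/7)/27


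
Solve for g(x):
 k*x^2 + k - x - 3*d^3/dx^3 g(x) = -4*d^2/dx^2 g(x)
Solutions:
 g(x) = C1 + C2*x + C3*exp(4*x/3) - k*x^4/48 + x^3*(2 - 3*k)/48 + x^2*(6 - 17*k)/64


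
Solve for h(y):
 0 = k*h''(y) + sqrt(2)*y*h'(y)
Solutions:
 h(y) = C1 + C2*sqrt(k)*erf(2^(3/4)*y*sqrt(1/k)/2)


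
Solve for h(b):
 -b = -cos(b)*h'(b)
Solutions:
 h(b) = C1 + Integral(b/cos(b), b)


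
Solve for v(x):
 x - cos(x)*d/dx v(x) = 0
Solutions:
 v(x) = C1 + Integral(x/cos(x), x)


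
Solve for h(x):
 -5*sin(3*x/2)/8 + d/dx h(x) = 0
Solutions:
 h(x) = C1 - 5*cos(3*x/2)/12


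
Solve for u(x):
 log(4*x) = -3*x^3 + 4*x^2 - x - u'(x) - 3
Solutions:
 u(x) = C1 - 3*x^4/4 + 4*x^3/3 - x^2/2 - x*log(x) - 2*x - x*log(4)


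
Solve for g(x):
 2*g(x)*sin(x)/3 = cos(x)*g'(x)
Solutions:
 g(x) = C1/cos(x)^(2/3)


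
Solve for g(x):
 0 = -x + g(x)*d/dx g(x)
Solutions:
 g(x) = -sqrt(C1 + x^2)
 g(x) = sqrt(C1 + x^2)


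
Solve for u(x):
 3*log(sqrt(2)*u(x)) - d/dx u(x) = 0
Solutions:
 -2*Integral(1/(2*log(_y) + log(2)), (_y, u(x)))/3 = C1 - x


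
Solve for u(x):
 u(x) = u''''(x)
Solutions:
 u(x) = C1*exp(-x) + C2*exp(x) + C3*sin(x) + C4*cos(x)


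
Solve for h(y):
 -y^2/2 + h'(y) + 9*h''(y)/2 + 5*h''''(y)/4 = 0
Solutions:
 h(y) = C1 + C2*exp(-10^(1/3)*y*(-(5 + sqrt(295))^(1/3) + 3*10^(1/3)/(5 + sqrt(295))^(1/3))/10)*sin(10^(1/3)*sqrt(3)*y*(3*10^(1/3)/(5 + sqrt(295))^(1/3) + (5 + sqrt(295))^(1/3))/10) + C3*exp(-10^(1/3)*y*(-(5 + sqrt(295))^(1/3) + 3*10^(1/3)/(5 + sqrt(295))^(1/3))/10)*cos(10^(1/3)*sqrt(3)*y*(3*10^(1/3)/(5 + sqrt(295))^(1/3) + (5 + sqrt(295))^(1/3))/10) + C4*exp(10^(1/3)*y*(-(5 + sqrt(295))^(1/3) + 3*10^(1/3)/(5 + sqrt(295))^(1/3))/5) + y^3/6 - 9*y^2/4 + 81*y/4


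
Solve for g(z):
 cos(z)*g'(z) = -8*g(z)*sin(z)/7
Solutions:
 g(z) = C1*cos(z)^(8/7)


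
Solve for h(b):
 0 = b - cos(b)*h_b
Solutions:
 h(b) = C1 + Integral(b/cos(b), b)


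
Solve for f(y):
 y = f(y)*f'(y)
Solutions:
 f(y) = -sqrt(C1 + y^2)
 f(y) = sqrt(C1 + y^2)


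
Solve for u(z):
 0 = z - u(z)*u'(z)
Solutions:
 u(z) = -sqrt(C1 + z^2)
 u(z) = sqrt(C1 + z^2)


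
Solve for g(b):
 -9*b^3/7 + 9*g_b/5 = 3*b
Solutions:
 g(b) = C1 + 5*b^4/28 + 5*b^2/6


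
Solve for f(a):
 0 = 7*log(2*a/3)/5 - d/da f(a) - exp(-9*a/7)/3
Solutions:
 f(a) = C1 + 7*a*log(a)/5 + 7*a*(-log(3) - 1 + log(2))/5 + 7*exp(-9*a/7)/27


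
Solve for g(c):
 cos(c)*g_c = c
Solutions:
 g(c) = C1 + Integral(c/cos(c), c)


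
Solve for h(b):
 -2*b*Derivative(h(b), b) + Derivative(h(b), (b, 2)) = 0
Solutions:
 h(b) = C1 + C2*erfi(b)


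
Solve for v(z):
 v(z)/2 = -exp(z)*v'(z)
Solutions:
 v(z) = C1*exp(exp(-z)/2)


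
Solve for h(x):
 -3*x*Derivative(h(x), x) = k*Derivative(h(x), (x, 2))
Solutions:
 h(x) = C1 + C2*sqrt(k)*erf(sqrt(6)*x*sqrt(1/k)/2)


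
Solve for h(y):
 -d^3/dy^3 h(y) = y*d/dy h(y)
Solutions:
 h(y) = C1 + Integral(C2*airyai(-y) + C3*airybi(-y), y)


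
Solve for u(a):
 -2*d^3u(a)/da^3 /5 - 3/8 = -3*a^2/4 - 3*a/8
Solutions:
 u(a) = C1 + C2*a + C3*a^2 + a^5/32 + 5*a^4/128 - 5*a^3/32


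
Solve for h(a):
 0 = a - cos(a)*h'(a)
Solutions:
 h(a) = C1 + Integral(a/cos(a), a)


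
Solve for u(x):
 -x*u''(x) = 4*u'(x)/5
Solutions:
 u(x) = C1 + C2*x^(1/5)


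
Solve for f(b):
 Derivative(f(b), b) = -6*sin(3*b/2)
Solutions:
 f(b) = C1 + 4*cos(3*b/2)


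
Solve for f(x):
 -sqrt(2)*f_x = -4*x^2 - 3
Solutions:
 f(x) = C1 + 2*sqrt(2)*x^3/3 + 3*sqrt(2)*x/2


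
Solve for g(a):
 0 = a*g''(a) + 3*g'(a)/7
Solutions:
 g(a) = C1 + C2*a^(4/7)


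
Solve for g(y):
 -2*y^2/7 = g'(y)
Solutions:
 g(y) = C1 - 2*y^3/21


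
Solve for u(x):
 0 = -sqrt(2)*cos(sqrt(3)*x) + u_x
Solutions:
 u(x) = C1 + sqrt(6)*sin(sqrt(3)*x)/3


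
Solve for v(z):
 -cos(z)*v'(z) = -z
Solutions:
 v(z) = C1 + Integral(z/cos(z), z)


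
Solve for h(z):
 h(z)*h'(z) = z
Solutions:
 h(z) = -sqrt(C1 + z^2)
 h(z) = sqrt(C1 + z^2)


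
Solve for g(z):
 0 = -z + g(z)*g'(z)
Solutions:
 g(z) = -sqrt(C1 + z^2)
 g(z) = sqrt(C1 + z^2)


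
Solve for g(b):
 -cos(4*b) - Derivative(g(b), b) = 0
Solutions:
 g(b) = C1 - sin(4*b)/4


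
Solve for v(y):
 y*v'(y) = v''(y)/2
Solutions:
 v(y) = C1 + C2*erfi(y)


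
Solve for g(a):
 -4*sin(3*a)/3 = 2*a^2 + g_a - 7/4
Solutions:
 g(a) = C1 - 2*a^3/3 + 7*a/4 + 4*cos(3*a)/9


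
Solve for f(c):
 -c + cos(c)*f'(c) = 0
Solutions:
 f(c) = C1 + Integral(c/cos(c), c)


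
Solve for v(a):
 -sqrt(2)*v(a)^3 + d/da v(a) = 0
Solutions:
 v(a) = -sqrt(2)*sqrt(-1/(C1 + sqrt(2)*a))/2
 v(a) = sqrt(2)*sqrt(-1/(C1 + sqrt(2)*a))/2


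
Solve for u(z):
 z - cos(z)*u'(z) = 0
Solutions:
 u(z) = C1 + Integral(z/cos(z), z)


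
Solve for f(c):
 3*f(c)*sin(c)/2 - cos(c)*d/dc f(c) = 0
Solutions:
 f(c) = C1/cos(c)^(3/2)


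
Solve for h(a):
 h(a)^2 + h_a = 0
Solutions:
 h(a) = 1/(C1 + a)


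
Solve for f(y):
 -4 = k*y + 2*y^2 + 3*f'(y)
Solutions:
 f(y) = C1 - k*y^2/6 - 2*y^3/9 - 4*y/3


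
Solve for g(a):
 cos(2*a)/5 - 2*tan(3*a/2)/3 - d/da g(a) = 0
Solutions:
 g(a) = C1 + 4*log(cos(3*a/2))/9 + sin(2*a)/10


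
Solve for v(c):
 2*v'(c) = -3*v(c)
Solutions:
 v(c) = C1*exp(-3*c/2)


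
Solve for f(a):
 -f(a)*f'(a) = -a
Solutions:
 f(a) = -sqrt(C1 + a^2)
 f(a) = sqrt(C1 + a^2)


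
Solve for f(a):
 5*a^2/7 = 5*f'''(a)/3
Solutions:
 f(a) = C1 + C2*a + C3*a^2 + a^5/140


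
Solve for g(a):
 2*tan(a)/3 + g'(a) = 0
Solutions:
 g(a) = C1 + 2*log(cos(a))/3


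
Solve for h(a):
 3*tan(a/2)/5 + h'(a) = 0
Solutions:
 h(a) = C1 + 6*log(cos(a/2))/5


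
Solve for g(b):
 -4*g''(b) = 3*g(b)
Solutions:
 g(b) = C1*sin(sqrt(3)*b/2) + C2*cos(sqrt(3)*b/2)


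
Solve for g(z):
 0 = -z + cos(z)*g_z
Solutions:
 g(z) = C1 + Integral(z/cos(z), z)


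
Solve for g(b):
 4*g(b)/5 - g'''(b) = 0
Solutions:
 g(b) = C3*exp(10^(2/3)*b/5) + (C1*sin(10^(2/3)*sqrt(3)*b/10) + C2*cos(10^(2/3)*sqrt(3)*b/10))*exp(-10^(2/3)*b/10)


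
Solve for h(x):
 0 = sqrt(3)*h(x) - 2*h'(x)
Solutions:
 h(x) = C1*exp(sqrt(3)*x/2)


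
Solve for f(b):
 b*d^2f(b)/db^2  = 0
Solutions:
 f(b) = C1 + C2*b


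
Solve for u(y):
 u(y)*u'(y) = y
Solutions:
 u(y) = -sqrt(C1 + y^2)
 u(y) = sqrt(C1 + y^2)


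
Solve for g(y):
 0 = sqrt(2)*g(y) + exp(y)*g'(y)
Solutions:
 g(y) = C1*exp(sqrt(2)*exp(-y))


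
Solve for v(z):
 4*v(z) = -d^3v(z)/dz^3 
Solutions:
 v(z) = C3*exp(-2^(2/3)*z) + (C1*sin(2^(2/3)*sqrt(3)*z/2) + C2*cos(2^(2/3)*sqrt(3)*z/2))*exp(2^(2/3)*z/2)


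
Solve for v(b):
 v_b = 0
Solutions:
 v(b) = C1


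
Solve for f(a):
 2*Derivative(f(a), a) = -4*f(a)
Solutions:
 f(a) = C1*exp(-2*a)


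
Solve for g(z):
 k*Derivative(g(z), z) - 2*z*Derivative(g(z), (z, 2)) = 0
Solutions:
 g(z) = C1 + z^(re(k)/2 + 1)*(C2*sin(log(z)*Abs(im(k))/2) + C3*cos(log(z)*im(k)/2))


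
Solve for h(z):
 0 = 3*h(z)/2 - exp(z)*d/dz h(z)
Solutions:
 h(z) = C1*exp(-3*exp(-z)/2)


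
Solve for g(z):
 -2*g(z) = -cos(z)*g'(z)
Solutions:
 g(z) = C1*(sin(z) + 1)/(sin(z) - 1)


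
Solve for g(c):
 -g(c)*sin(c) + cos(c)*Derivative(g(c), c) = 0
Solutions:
 g(c) = C1/cos(c)


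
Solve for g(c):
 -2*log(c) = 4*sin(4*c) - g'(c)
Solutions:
 g(c) = C1 + 2*c*log(c) - 2*c - cos(4*c)


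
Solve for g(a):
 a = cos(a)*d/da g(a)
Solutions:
 g(a) = C1 + Integral(a/cos(a), a)


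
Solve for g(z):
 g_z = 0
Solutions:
 g(z) = C1


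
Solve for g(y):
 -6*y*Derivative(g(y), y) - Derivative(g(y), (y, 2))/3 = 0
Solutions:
 g(y) = C1 + C2*erf(3*y)


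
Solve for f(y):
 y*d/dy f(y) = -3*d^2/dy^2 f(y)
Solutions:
 f(y) = C1 + C2*erf(sqrt(6)*y/6)


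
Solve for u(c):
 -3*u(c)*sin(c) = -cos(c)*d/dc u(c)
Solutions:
 u(c) = C1/cos(c)^3


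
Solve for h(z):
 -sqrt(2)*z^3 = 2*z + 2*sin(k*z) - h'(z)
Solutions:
 h(z) = C1 + sqrt(2)*z^4/4 + z^2 - 2*cos(k*z)/k


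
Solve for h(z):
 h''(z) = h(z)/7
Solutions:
 h(z) = C1*exp(-sqrt(7)*z/7) + C2*exp(sqrt(7)*z/7)


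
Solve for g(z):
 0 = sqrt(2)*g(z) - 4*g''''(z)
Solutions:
 g(z) = C1*exp(-2^(5/8)*z/2) + C2*exp(2^(5/8)*z/2) + C3*sin(2^(5/8)*z/2) + C4*cos(2^(5/8)*z/2)


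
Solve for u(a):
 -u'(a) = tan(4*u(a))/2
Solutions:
 u(a) = -asin(C1*exp(-2*a))/4 + pi/4
 u(a) = asin(C1*exp(-2*a))/4


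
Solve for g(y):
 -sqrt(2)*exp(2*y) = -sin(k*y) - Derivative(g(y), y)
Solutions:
 g(y) = C1 + sqrt(2)*exp(2*y)/2 + cos(k*y)/k


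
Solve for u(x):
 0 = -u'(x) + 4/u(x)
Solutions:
 u(x) = -sqrt(C1 + 8*x)
 u(x) = sqrt(C1 + 8*x)


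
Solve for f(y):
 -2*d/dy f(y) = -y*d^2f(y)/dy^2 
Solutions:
 f(y) = C1 + C2*y^3


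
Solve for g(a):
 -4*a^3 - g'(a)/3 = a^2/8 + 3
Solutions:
 g(a) = C1 - 3*a^4 - a^3/8 - 9*a


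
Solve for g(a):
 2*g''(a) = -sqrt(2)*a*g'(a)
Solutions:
 g(a) = C1 + C2*erf(2^(1/4)*a/2)


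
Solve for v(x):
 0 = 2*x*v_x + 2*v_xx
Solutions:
 v(x) = C1 + C2*erf(sqrt(2)*x/2)


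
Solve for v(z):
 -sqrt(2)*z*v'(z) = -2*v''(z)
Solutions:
 v(z) = C1 + C2*erfi(2^(1/4)*z/2)


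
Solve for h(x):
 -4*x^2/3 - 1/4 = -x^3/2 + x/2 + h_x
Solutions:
 h(x) = C1 + x^4/8 - 4*x^3/9 - x^2/4 - x/4


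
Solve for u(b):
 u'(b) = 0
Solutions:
 u(b) = C1


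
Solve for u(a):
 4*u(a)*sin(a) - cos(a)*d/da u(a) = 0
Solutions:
 u(a) = C1/cos(a)^4


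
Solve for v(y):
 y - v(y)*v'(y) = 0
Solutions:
 v(y) = -sqrt(C1 + y^2)
 v(y) = sqrt(C1 + y^2)


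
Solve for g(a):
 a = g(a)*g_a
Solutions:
 g(a) = -sqrt(C1 + a^2)
 g(a) = sqrt(C1 + a^2)


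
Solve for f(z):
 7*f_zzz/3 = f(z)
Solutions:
 f(z) = C3*exp(3^(1/3)*7^(2/3)*z/7) + (C1*sin(3^(5/6)*7^(2/3)*z/14) + C2*cos(3^(5/6)*7^(2/3)*z/14))*exp(-3^(1/3)*7^(2/3)*z/14)


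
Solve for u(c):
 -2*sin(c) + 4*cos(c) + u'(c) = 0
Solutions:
 u(c) = C1 - 4*sin(c) - 2*cos(c)


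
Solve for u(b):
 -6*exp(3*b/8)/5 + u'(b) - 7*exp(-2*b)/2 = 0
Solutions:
 u(b) = C1 + 16*exp(3*b/8)/5 - 7*exp(-2*b)/4


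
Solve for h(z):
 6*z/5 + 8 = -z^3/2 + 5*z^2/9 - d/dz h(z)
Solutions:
 h(z) = C1 - z^4/8 + 5*z^3/27 - 3*z^2/5 - 8*z


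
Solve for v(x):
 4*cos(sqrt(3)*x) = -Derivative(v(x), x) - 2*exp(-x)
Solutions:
 v(x) = C1 - 4*sqrt(3)*sin(sqrt(3)*x)/3 + 2*exp(-x)


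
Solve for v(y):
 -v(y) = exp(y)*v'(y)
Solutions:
 v(y) = C1*exp(exp(-y))


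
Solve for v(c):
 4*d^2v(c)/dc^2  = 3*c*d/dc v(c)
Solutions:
 v(c) = C1 + C2*erfi(sqrt(6)*c/4)


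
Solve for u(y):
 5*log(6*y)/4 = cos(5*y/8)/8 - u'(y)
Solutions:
 u(y) = C1 - 5*y*log(y)/4 - 5*y*log(6)/4 + 5*y/4 + sin(5*y/8)/5


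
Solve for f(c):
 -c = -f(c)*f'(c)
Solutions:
 f(c) = -sqrt(C1 + c^2)
 f(c) = sqrt(C1 + c^2)


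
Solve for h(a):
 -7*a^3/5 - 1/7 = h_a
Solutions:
 h(a) = C1 - 7*a^4/20 - a/7


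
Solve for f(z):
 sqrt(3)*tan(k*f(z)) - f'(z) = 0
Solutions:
 f(z) = Piecewise((-asin(exp(C1*k + sqrt(3)*k*z))/k + pi/k, Ne(k, 0)), (nan, True))
 f(z) = Piecewise((asin(exp(C1*k + sqrt(3)*k*z))/k, Ne(k, 0)), (nan, True))


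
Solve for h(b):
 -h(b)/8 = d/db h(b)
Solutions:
 h(b) = C1*exp(-b/8)


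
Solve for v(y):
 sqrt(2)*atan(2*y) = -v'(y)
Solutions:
 v(y) = C1 - sqrt(2)*(y*atan(2*y) - log(4*y^2 + 1)/4)


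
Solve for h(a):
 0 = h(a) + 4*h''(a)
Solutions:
 h(a) = C1*sin(a/2) + C2*cos(a/2)


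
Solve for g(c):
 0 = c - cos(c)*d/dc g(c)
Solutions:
 g(c) = C1 + Integral(c/cos(c), c)


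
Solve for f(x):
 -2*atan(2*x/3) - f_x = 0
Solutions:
 f(x) = C1 - 2*x*atan(2*x/3) + 3*log(4*x^2 + 9)/2


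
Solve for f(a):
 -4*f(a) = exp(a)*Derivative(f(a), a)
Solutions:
 f(a) = C1*exp(4*exp(-a))


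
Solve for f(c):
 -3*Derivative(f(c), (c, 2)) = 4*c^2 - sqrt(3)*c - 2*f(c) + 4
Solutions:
 f(c) = C1*exp(-sqrt(6)*c/3) + C2*exp(sqrt(6)*c/3) + 2*c^2 - sqrt(3)*c/2 + 8


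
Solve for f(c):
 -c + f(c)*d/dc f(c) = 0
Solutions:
 f(c) = -sqrt(C1 + c^2)
 f(c) = sqrt(C1 + c^2)


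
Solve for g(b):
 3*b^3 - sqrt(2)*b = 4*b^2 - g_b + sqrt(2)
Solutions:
 g(b) = C1 - 3*b^4/4 + 4*b^3/3 + sqrt(2)*b^2/2 + sqrt(2)*b


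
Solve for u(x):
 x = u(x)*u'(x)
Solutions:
 u(x) = -sqrt(C1 + x^2)
 u(x) = sqrt(C1 + x^2)


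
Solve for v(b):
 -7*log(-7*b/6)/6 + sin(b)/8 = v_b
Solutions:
 v(b) = C1 - 7*b*log(-b)/6 - 7*b*log(7)/6 + 7*b/6 + 7*b*log(6)/6 - cos(b)/8


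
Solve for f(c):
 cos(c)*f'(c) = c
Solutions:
 f(c) = C1 + Integral(c/cos(c), c)


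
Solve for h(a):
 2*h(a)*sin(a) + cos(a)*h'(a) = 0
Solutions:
 h(a) = C1*cos(a)^2


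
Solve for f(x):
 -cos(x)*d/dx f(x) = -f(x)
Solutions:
 f(x) = C1*sqrt(sin(x) + 1)/sqrt(sin(x) - 1)


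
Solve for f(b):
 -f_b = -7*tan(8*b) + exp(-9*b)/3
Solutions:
 f(b) = C1 + 7*log(tan(8*b)^2 + 1)/16 + exp(-9*b)/27


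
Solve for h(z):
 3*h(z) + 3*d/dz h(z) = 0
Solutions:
 h(z) = C1*exp(-z)


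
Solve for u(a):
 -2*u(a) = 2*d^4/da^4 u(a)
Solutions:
 u(a) = (C1*sin(sqrt(2)*a/2) + C2*cos(sqrt(2)*a/2))*exp(-sqrt(2)*a/2) + (C3*sin(sqrt(2)*a/2) + C4*cos(sqrt(2)*a/2))*exp(sqrt(2)*a/2)


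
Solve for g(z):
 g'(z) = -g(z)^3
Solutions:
 g(z) = -sqrt(2)*sqrt(-1/(C1 - z))/2
 g(z) = sqrt(2)*sqrt(-1/(C1 - z))/2


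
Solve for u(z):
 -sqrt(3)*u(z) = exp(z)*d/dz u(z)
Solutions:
 u(z) = C1*exp(sqrt(3)*exp(-z))


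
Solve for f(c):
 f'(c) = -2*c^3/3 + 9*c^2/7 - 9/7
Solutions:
 f(c) = C1 - c^4/6 + 3*c^3/7 - 9*c/7


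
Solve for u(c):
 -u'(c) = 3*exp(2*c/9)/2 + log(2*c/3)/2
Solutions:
 u(c) = C1 - c*log(c)/2 + c*(-log(2) + 1 + log(3))/2 - 27*exp(2*c/9)/4


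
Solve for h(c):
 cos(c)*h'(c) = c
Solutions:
 h(c) = C1 + Integral(c/cos(c), c)


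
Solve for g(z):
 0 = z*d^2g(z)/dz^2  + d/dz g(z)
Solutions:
 g(z) = C1 + C2*log(z)


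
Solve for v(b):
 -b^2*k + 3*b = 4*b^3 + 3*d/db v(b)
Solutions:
 v(b) = C1 - b^4/3 - b^3*k/9 + b^2/2


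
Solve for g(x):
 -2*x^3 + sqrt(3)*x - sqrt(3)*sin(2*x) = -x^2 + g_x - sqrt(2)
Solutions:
 g(x) = C1 - x^4/2 + x^3/3 + sqrt(3)*x^2/2 + sqrt(2)*x + sqrt(3)*cos(2*x)/2


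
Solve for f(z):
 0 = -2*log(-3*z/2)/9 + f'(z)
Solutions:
 f(z) = C1 + 2*z*log(-z)/9 + 2*z*(-1 - log(2) + log(3))/9


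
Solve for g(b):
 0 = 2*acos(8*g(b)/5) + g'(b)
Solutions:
 Integral(1/acos(8*_y/5), (_y, g(b))) = C1 - 2*b


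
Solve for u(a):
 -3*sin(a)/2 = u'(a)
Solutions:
 u(a) = C1 + 3*cos(a)/2


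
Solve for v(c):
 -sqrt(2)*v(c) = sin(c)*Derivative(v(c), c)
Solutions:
 v(c) = C1*(cos(c) + 1)^(sqrt(2)/2)/(cos(c) - 1)^(sqrt(2)/2)


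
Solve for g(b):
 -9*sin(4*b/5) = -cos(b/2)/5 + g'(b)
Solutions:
 g(b) = C1 + 2*sin(b/2)/5 + 45*cos(4*b/5)/4


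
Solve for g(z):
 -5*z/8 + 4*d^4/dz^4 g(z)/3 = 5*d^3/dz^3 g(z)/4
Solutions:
 g(z) = C1 + C2*z + C3*z^2 + C4*exp(15*z/16) - z^4/48 - 4*z^3/45


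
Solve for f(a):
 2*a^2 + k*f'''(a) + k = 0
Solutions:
 f(a) = C1 + C2*a + C3*a^2 - a^5/(30*k) - a^3/6


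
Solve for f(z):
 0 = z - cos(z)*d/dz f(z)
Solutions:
 f(z) = C1 + Integral(z/cos(z), z)


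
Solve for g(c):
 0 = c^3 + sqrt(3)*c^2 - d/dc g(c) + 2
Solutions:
 g(c) = C1 + c^4/4 + sqrt(3)*c^3/3 + 2*c


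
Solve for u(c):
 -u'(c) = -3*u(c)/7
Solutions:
 u(c) = C1*exp(3*c/7)


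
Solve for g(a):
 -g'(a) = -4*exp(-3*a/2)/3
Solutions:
 g(a) = C1 - 8*exp(-3*a/2)/9


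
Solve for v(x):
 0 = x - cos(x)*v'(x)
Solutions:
 v(x) = C1 + Integral(x/cos(x), x)


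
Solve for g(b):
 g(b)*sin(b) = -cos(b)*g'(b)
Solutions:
 g(b) = C1*cos(b)


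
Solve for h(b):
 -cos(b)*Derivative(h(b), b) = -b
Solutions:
 h(b) = C1 + Integral(b/cos(b), b)


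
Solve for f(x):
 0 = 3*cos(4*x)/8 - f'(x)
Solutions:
 f(x) = C1 + 3*sin(4*x)/32


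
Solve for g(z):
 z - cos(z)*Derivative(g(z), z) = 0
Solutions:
 g(z) = C1 + Integral(z/cos(z), z)


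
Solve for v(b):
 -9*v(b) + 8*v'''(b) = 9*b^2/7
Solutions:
 v(b) = C3*exp(3^(2/3)*b/2) - b^2/7 + (C1*sin(3*3^(1/6)*b/4) + C2*cos(3*3^(1/6)*b/4))*exp(-3^(2/3)*b/4)


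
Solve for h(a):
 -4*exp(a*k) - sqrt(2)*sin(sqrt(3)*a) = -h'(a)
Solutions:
 h(a) = C1 - sqrt(6)*cos(sqrt(3)*a)/3 + 4*exp(a*k)/k


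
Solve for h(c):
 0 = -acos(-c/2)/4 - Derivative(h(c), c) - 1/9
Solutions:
 h(c) = C1 - c*acos(-c/2)/4 - c/9 - sqrt(4 - c^2)/4


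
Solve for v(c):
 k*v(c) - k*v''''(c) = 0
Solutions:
 v(c) = C1*exp(-c) + C2*exp(c) + C3*sin(c) + C4*cos(c)


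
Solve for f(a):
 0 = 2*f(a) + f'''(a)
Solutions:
 f(a) = C3*exp(-2^(1/3)*a) + (C1*sin(2^(1/3)*sqrt(3)*a/2) + C2*cos(2^(1/3)*sqrt(3)*a/2))*exp(2^(1/3)*a/2)


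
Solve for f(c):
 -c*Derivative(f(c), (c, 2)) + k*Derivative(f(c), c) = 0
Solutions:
 f(c) = C1 + c^(re(k) + 1)*(C2*sin(log(c)*Abs(im(k))) + C3*cos(log(c)*im(k)))


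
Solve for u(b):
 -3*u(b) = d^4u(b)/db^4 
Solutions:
 u(b) = (C1*sin(sqrt(2)*3^(1/4)*b/2) + C2*cos(sqrt(2)*3^(1/4)*b/2))*exp(-sqrt(2)*3^(1/4)*b/2) + (C3*sin(sqrt(2)*3^(1/4)*b/2) + C4*cos(sqrt(2)*3^(1/4)*b/2))*exp(sqrt(2)*3^(1/4)*b/2)


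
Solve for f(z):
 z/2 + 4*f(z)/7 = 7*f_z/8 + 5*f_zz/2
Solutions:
 f(z) = C1*exp(z*(-49 + sqrt(20321))/280) + C2*exp(-z*(49 + sqrt(20321))/280) - 7*z/8 - 343/256


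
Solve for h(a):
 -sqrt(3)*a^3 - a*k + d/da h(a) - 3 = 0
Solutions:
 h(a) = C1 + sqrt(3)*a^4/4 + a^2*k/2 + 3*a


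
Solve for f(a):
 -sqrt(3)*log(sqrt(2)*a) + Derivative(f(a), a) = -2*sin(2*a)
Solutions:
 f(a) = C1 + sqrt(3)*a*(log(a) - 1) + sqrt(3)*a*log(2)/2 + cos(2*a)


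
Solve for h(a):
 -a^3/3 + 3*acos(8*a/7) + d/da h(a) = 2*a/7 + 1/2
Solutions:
 h(a) = C1 + a^4/12 + a^2/7 - 3*a*acos(8*a/7) + a/2 + 3*sqrt(49 - 64*a^2)/8


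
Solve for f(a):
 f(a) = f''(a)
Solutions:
 f(a) = C1*exp(-a) + C2*exp(a)


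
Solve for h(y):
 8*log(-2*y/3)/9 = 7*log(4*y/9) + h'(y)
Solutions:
 h(y) = C1 - 55*y*log(y)/9 + y*(-118*log(2) + 55 + 118*log(3) + 8*I*pi)/9


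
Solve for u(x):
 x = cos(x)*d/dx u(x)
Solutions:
 u(x) = C1 + Integral(x/cos(x), x)


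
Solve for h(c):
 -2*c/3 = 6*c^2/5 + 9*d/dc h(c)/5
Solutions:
 h(c) = C1 - 2*c^3/9 - 5*c^2/27


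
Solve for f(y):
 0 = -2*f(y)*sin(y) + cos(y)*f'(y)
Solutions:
 f(y) = C1/cos(y)^2


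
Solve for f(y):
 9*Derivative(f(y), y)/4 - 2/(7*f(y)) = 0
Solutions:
 f(y) = -sqrt(C1 + 112*y)/21
 f(y) = sqrt(C1 + 112*y)/21


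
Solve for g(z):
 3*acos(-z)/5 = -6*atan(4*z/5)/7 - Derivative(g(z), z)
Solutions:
 g(z) = C1 - 3*z*acos(-z)/5 - 6*z*atan(4*z/5)/7 - 3*sqrt(1 - z^2)/5 + 15*log(16*z^2 + 25)/28


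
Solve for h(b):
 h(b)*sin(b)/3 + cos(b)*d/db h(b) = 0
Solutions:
 h(b) = C1*cos(b)^(1/3)


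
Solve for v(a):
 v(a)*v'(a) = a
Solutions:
 v(a) = -sqrt(C1 + a^2)
 v(a) = sqrt(C1 + a^2)


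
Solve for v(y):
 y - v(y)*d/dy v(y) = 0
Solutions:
 v(y) = -sqrt(C1 + y^2)
 v(y) = sqrt(C1 + y^2)


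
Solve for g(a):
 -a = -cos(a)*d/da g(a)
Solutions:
 g(a) = C1 + Integral(a/cos(a), a)


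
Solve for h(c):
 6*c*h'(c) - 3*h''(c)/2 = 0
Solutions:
 h(c) = C1 + C2*erfi(sqrt(2)*c)


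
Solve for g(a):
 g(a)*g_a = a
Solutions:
 g(a) = -sqrt(C1 + a^2)
 g(a) = sqrt(C1 + a^2)


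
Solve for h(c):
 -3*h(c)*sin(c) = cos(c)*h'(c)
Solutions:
 h(c) = C1*cos(c)^3


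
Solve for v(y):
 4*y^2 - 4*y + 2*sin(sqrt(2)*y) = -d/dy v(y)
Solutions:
 v(y) = C1 - 4*y^3/3 + 2*y^2 + sqrt(2)*cos(sqrt(2)*y)


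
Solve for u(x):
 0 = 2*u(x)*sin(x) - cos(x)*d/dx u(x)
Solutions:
 u(x) = C1/cos(x)^2


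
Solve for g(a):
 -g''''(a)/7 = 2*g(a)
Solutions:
 g(a) = (C1*sin(2^(3/4)*7^(1/4)*a/2) + C2*cos(2^(3/4)*7^(1/4)*a/2))*exp(-2^(3/4)*7^(1/4)*a/2) + (C3*sin(2^(3/4)*7^(1/4)*a/2) + C4*cos(2^(3/4)*7^(1/4)*a/2))*exp(2^(3/4)*7^(1/4)*a/2)


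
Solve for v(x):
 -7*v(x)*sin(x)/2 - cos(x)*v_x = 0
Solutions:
 v(x) = C1*cos(x)^(7/2)


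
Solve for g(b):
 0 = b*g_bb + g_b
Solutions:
 g(b) = C1 + C2*log(b)


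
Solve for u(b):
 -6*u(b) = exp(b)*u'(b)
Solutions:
 u(b) = C1*exp(6*exp(-b))


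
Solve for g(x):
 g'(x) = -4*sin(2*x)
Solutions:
 g(x) = C1 + 2*cos(2*x)


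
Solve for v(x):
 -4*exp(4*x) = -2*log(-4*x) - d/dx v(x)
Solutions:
 v(x) = C1 - 2*x*log(-x) + 2*x*(1 - 2*log(2)) + exp(4*x)


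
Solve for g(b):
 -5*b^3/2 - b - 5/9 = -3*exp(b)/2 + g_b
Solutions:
 g(b) = C1 - 5*b^4/8 - b^2/2 - 5*b/9 + 3*exp(b)/2


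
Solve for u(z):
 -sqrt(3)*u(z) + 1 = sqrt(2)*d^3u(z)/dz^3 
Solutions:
 u(z) = C3*exp(-2^(5/6)*3^(1/6)*z/2) + (C1*sin(2^(5/6)*3^(2/3)*z/4) + C2*cos(2^(5/6)*3^(2/3)*z/4))*exp(2^(5/6)*3^(1/6)*z/4) + sqrt(3)/3


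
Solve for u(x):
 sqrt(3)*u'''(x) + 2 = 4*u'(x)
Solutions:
 u(x) = C1 + C2*exp(-2*3^(3/4)*x/3) + C3*exp(2*3^(3/4)*x/3) + x/2


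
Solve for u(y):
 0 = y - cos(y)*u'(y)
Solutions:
 u(y) = C1 + Integral(y/cos(y), y)


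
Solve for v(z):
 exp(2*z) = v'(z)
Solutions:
 v(z) = C1 + exp(2*z)/2


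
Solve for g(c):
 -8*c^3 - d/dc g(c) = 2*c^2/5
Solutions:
 g(c) = C1 - 2*c^4 - 2*c^3/15


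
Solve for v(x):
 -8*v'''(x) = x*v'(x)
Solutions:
 v(x) = C1 + Integral(C2*airyai(-x/2) + C3*airybi(-x/2), x)


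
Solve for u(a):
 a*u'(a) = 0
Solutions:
 u(a) = C1


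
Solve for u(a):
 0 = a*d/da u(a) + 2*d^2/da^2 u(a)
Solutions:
 u(a) = C1 + C2*erf(a/2)


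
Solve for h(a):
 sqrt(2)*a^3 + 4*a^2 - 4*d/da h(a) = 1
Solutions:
 h(a) = C1 + sqrt(2)*a^4/16 + a^3/3 - a/4


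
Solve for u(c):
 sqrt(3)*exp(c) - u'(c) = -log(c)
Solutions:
 u(c) = C1 + c*log(c) - c + sqrt(3)*exp(c)


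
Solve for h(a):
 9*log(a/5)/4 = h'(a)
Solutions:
 h(a) = C1 + 9*a*log(a)/4 - 9*a*log(5)/4 - 9*a/4


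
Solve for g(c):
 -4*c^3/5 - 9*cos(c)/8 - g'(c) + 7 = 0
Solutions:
 g(c) = C1 - c^4/5 + 7*c - 9*sin(c)/8


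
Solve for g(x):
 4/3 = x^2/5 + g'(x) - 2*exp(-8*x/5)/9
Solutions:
 g(x) = C1 - x^3/15 + 4*x/3 - 5*exp(-8*x/5)/36


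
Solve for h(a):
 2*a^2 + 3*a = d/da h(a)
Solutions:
 h(a) = C1 + 2*a^3/3 + 3*a^2/2


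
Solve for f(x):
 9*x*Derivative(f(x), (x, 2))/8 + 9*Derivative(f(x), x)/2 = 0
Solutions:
 f(x) = C1 + C2/x^3


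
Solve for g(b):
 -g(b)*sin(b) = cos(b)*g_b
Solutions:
 g(b) = C1*cos(b)


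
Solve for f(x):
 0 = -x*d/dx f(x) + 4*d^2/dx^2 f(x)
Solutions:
 f(x) = C1 + C2*erfi(sqrt(2)*x/4)


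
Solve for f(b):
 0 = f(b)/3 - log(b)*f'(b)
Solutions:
 f(b) = C1*exp(li(b)/3)


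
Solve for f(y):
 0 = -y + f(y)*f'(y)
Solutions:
 f(y) = -sqrt(C1 + y^2)
 f(y) = sqrt(C1 + y^2)


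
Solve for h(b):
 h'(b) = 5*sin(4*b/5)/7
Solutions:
 h(b) = C1 - 25*cos(4*b/5)/28


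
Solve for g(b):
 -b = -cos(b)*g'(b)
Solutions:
 g(b) = C1 + Integral(b/cos(b), b)


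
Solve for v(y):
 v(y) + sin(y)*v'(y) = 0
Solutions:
 v(y) = C1*sqrt(cos(y) + 1)/sqrt(cos(y) - 1)


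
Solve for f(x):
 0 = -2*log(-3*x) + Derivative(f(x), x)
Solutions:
 f(x) = C1 + 2*x*log(-x) + 2*x*(-1 + log(3))


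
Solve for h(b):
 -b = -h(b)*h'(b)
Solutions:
 h(b) = -sqrt(C1 + b^2)
 h(b) = sqrt(C1 + b^2)


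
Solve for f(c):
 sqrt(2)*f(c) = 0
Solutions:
 f(c) = 0


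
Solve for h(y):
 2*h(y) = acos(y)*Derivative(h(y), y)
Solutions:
 h(y) = C1*exp(2*Integral(1/acos(y), y))


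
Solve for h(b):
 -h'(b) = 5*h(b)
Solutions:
 h(b) = C1*exp(-5*b)


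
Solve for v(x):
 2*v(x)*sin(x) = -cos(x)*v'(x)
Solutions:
 v(x) = C1*cos(x)^2


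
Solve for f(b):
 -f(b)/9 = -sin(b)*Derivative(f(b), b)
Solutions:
 f(b) = C1*(cos(b) - 1)^(1/18)/(cos(b) + 1)^(1/18)


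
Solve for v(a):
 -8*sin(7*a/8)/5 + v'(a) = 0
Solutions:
 v(a) = C1 - 64*cos(7*a/8)/35


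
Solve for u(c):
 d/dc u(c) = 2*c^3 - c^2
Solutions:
 u(c) = C1 + c^4/2 - c^3/3


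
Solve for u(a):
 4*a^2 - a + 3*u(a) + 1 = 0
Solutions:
 u(a) = -4*a^2/3 + a/3 - 1/3


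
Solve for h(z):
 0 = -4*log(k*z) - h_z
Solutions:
 h(z) = C1 - 4*z*log(k*z) + 4*z


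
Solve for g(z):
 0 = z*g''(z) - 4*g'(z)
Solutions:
 g(z) = C1 + C2*z^5


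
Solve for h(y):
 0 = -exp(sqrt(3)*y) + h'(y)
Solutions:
 h(y) = C1 + sqrt(3)*exp(sqrt(3)*y)/3


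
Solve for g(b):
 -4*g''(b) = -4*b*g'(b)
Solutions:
 g(b) = C1 + C2*erfi(sqrt(2)*b/2)


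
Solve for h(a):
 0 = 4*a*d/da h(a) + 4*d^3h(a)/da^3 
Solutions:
 h(a) = C1 + Integral(C2*airyai(-a) + C3*airybi(-a), a)


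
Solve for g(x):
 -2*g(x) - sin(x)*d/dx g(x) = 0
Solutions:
 g(x) = C1*(cos(x) + 1)/(cos(x) - 1)


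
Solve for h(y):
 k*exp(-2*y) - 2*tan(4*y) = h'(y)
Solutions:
 h(y) = C1 - k*exp(-2*y)/2 - log(tan(4*y)^2 + 1)/4


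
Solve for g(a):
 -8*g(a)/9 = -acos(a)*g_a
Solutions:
 g(a) = C1*exp(8*Integral(1/acos(a), a)/9)


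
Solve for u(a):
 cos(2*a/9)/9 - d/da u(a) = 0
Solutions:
 u(a) = C1 + sin(2*a/9)/2


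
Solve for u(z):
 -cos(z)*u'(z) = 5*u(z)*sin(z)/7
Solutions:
 u(z) = C1*cos(z)^(5/7)


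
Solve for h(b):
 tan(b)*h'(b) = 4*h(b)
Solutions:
 h(b) = C1*sin(b)^4


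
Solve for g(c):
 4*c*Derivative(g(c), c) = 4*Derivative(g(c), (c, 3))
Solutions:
 g(c) = C1 + Integral(C2*airyai(c) + C3*airybi(c), c)


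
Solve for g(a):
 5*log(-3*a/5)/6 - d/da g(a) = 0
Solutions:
 g(a) = C1 + 5*a*log(-a)/6 + 5*a*(-log(5) - 1 + log(3))/6


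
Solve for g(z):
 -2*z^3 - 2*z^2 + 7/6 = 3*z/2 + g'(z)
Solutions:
 g(z) = C1 - z^4/2 - 2*z^3/3 - 3*z^2/4 + 7*z/6


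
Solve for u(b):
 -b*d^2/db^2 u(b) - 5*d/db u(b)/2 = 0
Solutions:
 u(b) = C1 + C2/b^(3/2)


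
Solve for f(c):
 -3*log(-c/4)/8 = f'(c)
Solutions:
 f(c) = C1 - 3*c*log(-c)/8 + 3*c*(1 + 2*log(2))/8


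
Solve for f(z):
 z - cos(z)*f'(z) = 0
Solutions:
 f(z) = C1 + Integral(z/cos(z), z)


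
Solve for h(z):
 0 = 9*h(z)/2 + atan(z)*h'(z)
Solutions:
 h(z) = C1*exp(-9*Integral(1/atan(z), z)/2)


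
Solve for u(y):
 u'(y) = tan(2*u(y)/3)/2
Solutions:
 u(y) = -3*asin(C1*exp(y/3))/2 + 3*pi/2
 u(y) = 3*asin(C1*exp(y/3))/2


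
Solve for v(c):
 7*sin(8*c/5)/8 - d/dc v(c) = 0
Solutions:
 v(c) = C1 - 35*cos(8*c/5)/64


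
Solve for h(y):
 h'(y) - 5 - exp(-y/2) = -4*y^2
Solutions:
 h(y) = C1 - 4*y^3/3 + 5*y - 2*exp(-y/2)


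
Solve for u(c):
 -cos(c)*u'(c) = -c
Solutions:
 u(c) = C1 + Integral(c/cos(c), c)


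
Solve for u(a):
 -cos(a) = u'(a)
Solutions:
 u(a) = C1 - sin(a)


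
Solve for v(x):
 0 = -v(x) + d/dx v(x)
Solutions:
 v(x) = C1*exp(x)


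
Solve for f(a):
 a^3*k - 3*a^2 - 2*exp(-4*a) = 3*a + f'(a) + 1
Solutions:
 f(a) = C1 + a^4*k/4 - a^3 - 3*a^2/2 - a + exp(-4*a)/2


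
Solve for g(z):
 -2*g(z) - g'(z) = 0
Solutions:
 g(z) = C1*exp(-2*z)


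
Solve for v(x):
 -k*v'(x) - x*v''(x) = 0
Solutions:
 v(x) = C1 + x^(1 - re(k))*(C2*sin(log(x)*Abs(im(k))) + C3*cos(log(x)*im(k)))


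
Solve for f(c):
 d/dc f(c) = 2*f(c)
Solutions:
 f(c) = C1*exp(2*c)


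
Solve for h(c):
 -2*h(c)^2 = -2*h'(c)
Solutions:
 h(c) = -1/(C1 + c)


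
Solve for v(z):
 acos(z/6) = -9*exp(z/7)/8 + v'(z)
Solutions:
 v(z) = C1 + z*acos(z/6) - sqrt(36 - z^2) + 63*exp(z/7)/8


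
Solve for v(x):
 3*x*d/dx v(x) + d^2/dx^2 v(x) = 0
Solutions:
 v(x) = C1 + C2*erf(sqrt(6)*x/2)


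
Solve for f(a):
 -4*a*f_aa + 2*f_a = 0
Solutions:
 f(a) = C1 + C2*a^(3/2)


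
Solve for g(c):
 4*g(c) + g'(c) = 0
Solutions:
 g(c) = C1*exp(-4*c)


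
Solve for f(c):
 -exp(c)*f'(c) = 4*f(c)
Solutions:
 f(c) = C1*exp(4*exp(-c))


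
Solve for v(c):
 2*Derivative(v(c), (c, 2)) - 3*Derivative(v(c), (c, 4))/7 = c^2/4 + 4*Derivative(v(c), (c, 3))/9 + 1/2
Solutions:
 v(c) = C1 + C2*c + C3*exp(c*(-14 + sqrt(3598))/27) + C4*exp(-c*(14 + sqrt(3598))/27) + c^4/96 + c^3/108 + 1433*c^2/9072


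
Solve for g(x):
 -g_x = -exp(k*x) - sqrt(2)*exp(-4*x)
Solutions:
 g(x) = C1 - sqrt(2)*exp(-4*x)/4 + exp(k*x)/k


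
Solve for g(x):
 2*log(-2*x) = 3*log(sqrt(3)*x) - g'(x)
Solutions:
 g(x) = C1 + x*log(x) + x*(-2*log(2) - 1 + 3*log(3)/2 - 2*I*pi)


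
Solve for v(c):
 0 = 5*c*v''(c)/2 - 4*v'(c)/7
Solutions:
 v(c) = C1 + C2*c^(43/35)


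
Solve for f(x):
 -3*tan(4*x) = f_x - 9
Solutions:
 f(x) = C1 + 9*x + 3*log(cos(4*x))/4


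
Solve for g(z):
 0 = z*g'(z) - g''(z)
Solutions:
 g(z) = C1 + C2*erfi(sqrt(2)*z/2)


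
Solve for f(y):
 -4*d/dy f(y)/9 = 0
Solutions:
 f(y) = C1


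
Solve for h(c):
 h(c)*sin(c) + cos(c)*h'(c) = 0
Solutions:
 h(c) = C1*cos(c)


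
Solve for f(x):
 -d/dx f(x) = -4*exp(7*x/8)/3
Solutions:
 f(x) = C1 + 32*exp(7*x/8)/21


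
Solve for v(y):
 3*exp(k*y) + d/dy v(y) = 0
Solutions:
 v(y) = C1 - 3*exp(k*y)/k


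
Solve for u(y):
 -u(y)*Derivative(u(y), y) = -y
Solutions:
 u(y) = -sqrt(C1 + y^2)
 u(y) = sqrt(C1 + y^2)


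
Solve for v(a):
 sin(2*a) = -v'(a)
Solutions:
 v(a) = C1 + cos(2*a)/2


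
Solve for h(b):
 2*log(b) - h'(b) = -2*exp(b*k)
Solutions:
 h(b) = C1 + 2*b*log(b) - 2*b + Piecewise((2*exp(b*k)/k, Ne(k, 0)), (2*b, True))


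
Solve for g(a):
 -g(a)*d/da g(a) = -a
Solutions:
 g(a) = -sqrt(C1 + a^2)
 g(a) = sqrt(C1 + a^2)


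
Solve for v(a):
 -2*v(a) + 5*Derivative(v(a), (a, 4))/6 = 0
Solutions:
 v(a) = C1*exp(-sqrt(2)*3^(1/4)*5^(3/4)*a/5) + C2*exp(sqrt(2)*3^(1/4)*5^(3/4)*a/5) + C3*sin(sqrt(2)*3^(1/4)*5^(3/4)*a/5) + C4*cos(sqrt(2)*3^(1/4)*5^(3/4)*a/5)


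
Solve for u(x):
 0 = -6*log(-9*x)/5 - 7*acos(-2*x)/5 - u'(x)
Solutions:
 u(x) = C1 - 6*x*log(-x)/5 - 7*x*acos(-2*x)/5 - 12*x*log(3)/5 + 6*x/5 - 7*sqrt(1 - 4*x^2)/10


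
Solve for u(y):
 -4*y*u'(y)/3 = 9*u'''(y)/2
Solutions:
 u(y) = C1 + Integral(C2*airyai(-2*y/3) + C3*airybi(-2*y/3), y)


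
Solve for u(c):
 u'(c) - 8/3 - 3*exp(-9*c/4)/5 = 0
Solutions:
 u(c) = C1 + 8*c/3 - 4*exp(-9*c/4)/15


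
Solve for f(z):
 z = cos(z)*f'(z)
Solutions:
 f(z) = C1 + Integral(z/cos(z), z)


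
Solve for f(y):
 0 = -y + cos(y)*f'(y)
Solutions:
 f(y) = C1 + Integral(y/cos(y), y)


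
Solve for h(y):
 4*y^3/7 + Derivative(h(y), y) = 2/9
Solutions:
 h(y) = C1 - y^4/7 + 2*y/9


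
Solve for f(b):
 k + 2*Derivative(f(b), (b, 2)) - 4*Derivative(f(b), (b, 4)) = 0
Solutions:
 f(b) = C1 + C2*b + C3*exp(-sqrt(2)*b/2) + C4*exp(sqrt(2)*b/2) - b^2*k/4


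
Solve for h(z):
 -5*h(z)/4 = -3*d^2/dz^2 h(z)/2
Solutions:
 h(z) = C1*exp(-sqrt(30)*z/6) + C2*exp(sqrt(30)*z/6)


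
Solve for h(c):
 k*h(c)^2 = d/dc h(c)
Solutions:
 h(c) = -1/(C1 + c*k)


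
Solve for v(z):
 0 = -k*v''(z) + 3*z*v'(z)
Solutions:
 v(z) = C1 + C2*erf(sqrt(6)*z*sqrt(-1/k)/2)/sqrt(-1/k)


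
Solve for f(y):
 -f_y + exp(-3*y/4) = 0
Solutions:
 f(y) = C1 - 4*exp(-3*y/4)/3


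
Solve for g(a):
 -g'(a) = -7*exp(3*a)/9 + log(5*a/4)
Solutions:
 g(a) = C1 - a*log(a) + a*(-log(5) + 1 + 2*log(2)) + 7*exp(3*a)/27


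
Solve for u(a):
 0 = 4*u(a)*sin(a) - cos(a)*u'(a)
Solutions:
 u(a) = C1/cos(a)^4


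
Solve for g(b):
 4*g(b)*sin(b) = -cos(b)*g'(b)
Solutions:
 g(b) = C1*cos(b)^4


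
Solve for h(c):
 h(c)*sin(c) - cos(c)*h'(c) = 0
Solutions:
 h(c) = C1/cos(c)


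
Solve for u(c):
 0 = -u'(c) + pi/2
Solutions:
 u(c) = C1 + pi*c/2


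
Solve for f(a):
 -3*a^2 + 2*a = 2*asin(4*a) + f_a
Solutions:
 f(a) = C1 - a^3 + a^2 - 2*a*asin(4*a) - sqrt(1 - 16*a^2)/2


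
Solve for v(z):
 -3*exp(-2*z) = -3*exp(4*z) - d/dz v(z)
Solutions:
 v(z) = C1 - 3*exp(4*z)/4 - 3*exp(-2*z)/2


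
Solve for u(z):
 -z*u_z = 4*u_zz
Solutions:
 u(z) = C1 + C2*erf(sqrt(2)*z/4)


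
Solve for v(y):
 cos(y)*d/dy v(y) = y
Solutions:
 v(y) = C1 + Integral(y/cos(y), y)


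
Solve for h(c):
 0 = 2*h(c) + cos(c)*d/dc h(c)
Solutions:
 h(c) = C1*(sin(c) - 1)/(sin(c) + 1)


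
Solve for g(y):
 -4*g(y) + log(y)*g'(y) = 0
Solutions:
 g(y) = C1*exp(4*li(y))


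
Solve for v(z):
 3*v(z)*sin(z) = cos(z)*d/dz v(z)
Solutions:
 v(z) = C1/cos(z)^3


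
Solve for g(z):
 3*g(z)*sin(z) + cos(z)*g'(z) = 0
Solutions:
 g(z) = C1*cos(z)^3


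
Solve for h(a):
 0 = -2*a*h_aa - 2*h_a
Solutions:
 h(a) = C1 + C2*log(a)


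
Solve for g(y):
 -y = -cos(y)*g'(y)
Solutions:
 g(y) = C1 + Integral(y/cos(y), y)


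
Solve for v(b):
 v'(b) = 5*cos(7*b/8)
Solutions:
 v(b) = C1 + 40*sin(7*b/8)/7


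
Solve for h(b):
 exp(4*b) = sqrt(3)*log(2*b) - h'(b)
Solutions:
 h(b) = C1 + sqrt(3)*b*log(b) + sqrt(3)*b*(-1 + log(2)) - exp(4*b)/4


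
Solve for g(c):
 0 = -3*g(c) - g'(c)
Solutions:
 g(c) = C1*exp(-3*c)


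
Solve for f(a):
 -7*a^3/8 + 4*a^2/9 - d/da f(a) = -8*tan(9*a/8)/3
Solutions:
 f(a) = C1 - 7*a^4/32 + 4*a^3/27 - 64*log(cos(9*a/8))/27


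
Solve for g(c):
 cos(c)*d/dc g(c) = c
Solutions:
 g(c) = C1 + Integral(c/cos(c), c)


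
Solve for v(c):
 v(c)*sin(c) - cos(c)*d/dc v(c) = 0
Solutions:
 v(c) = C1/cos(c)


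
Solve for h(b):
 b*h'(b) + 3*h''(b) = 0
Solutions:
 h(b) = C1 + C2*erf(sqrt(6)*b/6)


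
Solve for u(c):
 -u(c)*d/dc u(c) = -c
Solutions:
 u(c) = -sqrt(C1 + c^2)
 u(c) = sqrt(C1 + c^2)


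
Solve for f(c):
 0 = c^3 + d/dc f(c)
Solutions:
 f(c) = C1 - c^4/4


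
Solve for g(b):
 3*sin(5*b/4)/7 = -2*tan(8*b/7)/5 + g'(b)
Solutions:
 g(b) = C1 - 7*log(cos(8*b/7))/20 - 12*cos(5*b/4)/35


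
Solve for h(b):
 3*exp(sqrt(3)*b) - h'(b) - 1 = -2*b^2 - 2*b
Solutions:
 h(b) = C1 + 2*b^3/3 + b^2 - b + sqrt(3)*exp(sqrt(3)*b)


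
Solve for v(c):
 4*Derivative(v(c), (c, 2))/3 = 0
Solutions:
 v(c) = C1 + C2*c


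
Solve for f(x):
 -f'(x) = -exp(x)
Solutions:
 f(x) = C1 + exp(x)


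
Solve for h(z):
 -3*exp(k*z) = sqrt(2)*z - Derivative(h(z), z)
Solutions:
 h(z) = C1 + sqrt(2)*z^2/2 + 3*exp(k*z)/k


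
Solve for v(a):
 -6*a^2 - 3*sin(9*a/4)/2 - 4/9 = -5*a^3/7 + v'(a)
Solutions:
 v(a) = C1 + 5*a^4/28 - 2*a^3 - 4*a/9 + 2*cos(9*a/4)/3


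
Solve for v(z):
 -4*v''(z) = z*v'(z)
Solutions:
 v(z) = C1 + C2*erf(sqrt(2)*z/4)


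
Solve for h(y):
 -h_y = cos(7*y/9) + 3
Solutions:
 h(y) = C1 - 3*y - 9*sin(7*y/9)/7


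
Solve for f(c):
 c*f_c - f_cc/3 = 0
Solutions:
 f(c) = C1 + C2*erfi(sqrt(6)*c/2)


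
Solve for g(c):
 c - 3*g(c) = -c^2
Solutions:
 g(c) = c*(c + 1)/3


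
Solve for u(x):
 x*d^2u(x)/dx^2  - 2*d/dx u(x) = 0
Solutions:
 u(x) = C1 + C2*x^3


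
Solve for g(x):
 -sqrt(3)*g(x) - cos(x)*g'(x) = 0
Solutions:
 g(x) = C1*(sin(x) - 1)^(sqrt(3)/2)/(sin(x) + 1)^(sqrt(3)/2)


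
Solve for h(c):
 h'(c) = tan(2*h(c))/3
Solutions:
 h(c) = -asin(C1*exp(2*c/3))/2 + pi/2
 h(c) = asin(C1*exp(2*c/3))/2


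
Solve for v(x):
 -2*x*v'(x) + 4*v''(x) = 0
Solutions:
 v(x) = C1 + C2*erfi(x/2)


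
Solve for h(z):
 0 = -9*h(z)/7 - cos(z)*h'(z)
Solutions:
 h(z) = C1*(sin(z) - 1)^(9/14)/(sin(z) + 1)^(9/14)


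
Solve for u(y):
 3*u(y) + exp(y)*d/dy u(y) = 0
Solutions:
 u(y) = C1*exp(3*exp(-y))


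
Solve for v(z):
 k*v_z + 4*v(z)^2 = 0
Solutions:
 v(z) = k/(C1*k + 4*z)


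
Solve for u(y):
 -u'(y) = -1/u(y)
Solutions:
 u(y) = -sqrt(C1 + 2*y)
 u(y) = sqrt(C1 + 2*y)


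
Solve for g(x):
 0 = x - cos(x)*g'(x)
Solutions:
 g(x) = C1 + Integral(x/cos(x), x)
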